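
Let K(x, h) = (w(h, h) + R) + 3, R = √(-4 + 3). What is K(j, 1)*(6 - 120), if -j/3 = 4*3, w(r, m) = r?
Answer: -456 - 114*I ≈ -456.0 - 114.0*I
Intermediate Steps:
j = -36 (j = -12*3 = -3*12 = -36)
R = I (R = √(-1) = I ≈ 1.0*I)
K(x, h) = 3 + I + h (K(x, h) = (h + I) + 3 = (I + h) + 3 = 3 + I + h)
K(j, 1)*(6 - 120) = (3 + I + 1)*(6 - 120) = (4 + I)*(-114) = -456 - 114*I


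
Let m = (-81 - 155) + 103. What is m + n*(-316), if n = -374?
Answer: 118051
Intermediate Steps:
m = -133 (m = -236 + 103 = -133)
m + n*(-316) = -133 - 374*(-316) = -133 + 118184 = 118051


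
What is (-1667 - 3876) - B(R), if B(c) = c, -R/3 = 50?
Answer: -5393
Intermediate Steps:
R = -150 (R = -3*50 = -150)
(-1667 - 3876) - B(R) = (-1667 - 3876) - 1*(-150) = -5543 + 150 = -5393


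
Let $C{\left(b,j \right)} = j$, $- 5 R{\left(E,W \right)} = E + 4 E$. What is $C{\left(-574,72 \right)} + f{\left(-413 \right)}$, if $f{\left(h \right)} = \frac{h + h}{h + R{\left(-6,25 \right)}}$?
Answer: $\frac{30130}{407} \approx 74.03$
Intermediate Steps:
$R{\left(E,W \right)} = - E$ ($R{\left(E,W \right)} = - \frac{E + 4 E}{5} = - \frac{5 E}{5} = - E$)
$f{\left(h \right)} = \frac{2 h}{6 + h}$ ($f{\left(h \right)} = \frac{h + h}{h - -6} = \frac{2 h}{h + 6} = \frac{2 h}{6 + h}$)
$C{\left(-574,72 \right)} + f{\left(-413 \right)} = 72 + 2 \left(-413\right) \frac{1}{6 - 413} = 72 + 2 \left(-413\right) \frac{1}{-407} = 72 + 2 \left(-413\right) \left(- \frac{1}{407}\right) = 72 + \frac{826}{407} = \frac{30130}{407}$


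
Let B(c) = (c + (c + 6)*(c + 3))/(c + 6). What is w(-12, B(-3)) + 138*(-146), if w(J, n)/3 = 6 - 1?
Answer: -20133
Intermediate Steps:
B(c) = (c + (3 + c)*(6 + c))/(6 + c) (B(c) = (c + (6 + c)*(3 + c))/(6 + c) = (c + (3 + c)*(6 + c))/(6 + c))
w(J, n) = 15 (w(J, n) = 3*(6 - 1) = 3*5 = 15)
w(-12, B(-3)) + 138*(-146) = 15 + 138*(-146) = 15 - 20148 = -20133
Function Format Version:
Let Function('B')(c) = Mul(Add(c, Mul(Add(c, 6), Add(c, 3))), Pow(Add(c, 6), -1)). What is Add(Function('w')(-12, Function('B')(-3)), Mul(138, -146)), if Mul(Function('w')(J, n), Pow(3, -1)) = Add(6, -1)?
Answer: -20133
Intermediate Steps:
Function('B')(c) = Mul(Pow(Add(6, c), -1), Add(c, Mul(Add(3, c), Add(6, c)))) (Function('B')(c) = Mul(Add(c, Mul(Add(6, c), Add(3, c))), Pow(Add(6, c), -1)) = Mul(Add(c, Mul(Add(3, c), Add(6, c))), Pow(Add(6, c), -1)) = Mul(Pow(Add(6, c), -1), Add(c, Mul(Add(3, c), Add(6, c)))))
Function('w')(J, n) = 15 (Function('w')(J, n) = Mul(3, Add(6, -1)) = Mul(3, 5) = 15)
Add(Function('w')(-12, Function('B')(-3)), Mul(138, -146)) = Add(15, Mul(138, -146)) = Add(15, -20148) = -20133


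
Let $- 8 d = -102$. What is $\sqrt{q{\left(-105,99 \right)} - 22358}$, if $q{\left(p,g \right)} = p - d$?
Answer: $\frac{11 i \sqrt{743}}{2} \approx 149.92 i$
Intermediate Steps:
$d = \frac{51}{4}$ ($d = \left(- \frac{1}{8}\right) \left(-102\right) = \frac{51}{4} \approx 12.75$)
$q{\left(p,g \right)} = - \frac{51}{4} + p$ ($q{\left(p,g \right)} = p - \frac{51}{4} = - \frac{51}{4} + p$)
$\sqrt{q{\left(-105,99 \right)} - 22358} = \sqrt{\left(- \frac{51}{4} - 105\right) - 22358} = \sqrt{- \frac{471}{4} - 22358} = \sqrt{- \frac{89903}{4}} = \frac{11 i \sqrt{743}}{2}$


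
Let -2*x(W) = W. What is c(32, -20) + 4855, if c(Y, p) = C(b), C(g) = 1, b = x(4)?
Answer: 4856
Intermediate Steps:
x(W) = -W/2
b = -2 (b = -½*4 = -2)
c(Y, p) = 1
c(32, -20) + 4855 = 1 + 4855 = 4856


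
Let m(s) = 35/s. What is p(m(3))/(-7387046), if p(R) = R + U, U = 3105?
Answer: -4675/11080569 ≈ -0.00042191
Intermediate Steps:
p(R) = 3105 + R (p(R) = R + 3105 = 3105 + R)
p(m(3))/(-7387046) = (3105 + 35/3)/(-7387046) = (3105 + 35*(⅓))*(-1/7387046) = (3105 + 35/3)*(-1/7387046) = (9350/3)*(-1/7387046) = -4675/11080569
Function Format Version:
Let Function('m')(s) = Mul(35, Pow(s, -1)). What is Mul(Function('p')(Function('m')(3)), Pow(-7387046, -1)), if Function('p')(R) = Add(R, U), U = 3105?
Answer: Rational(-4675, 11080569) ≈ -0.00042191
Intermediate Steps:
Function('p')(R) = Add(3105, R) (Function('p')(R) = Add(R, 3105) = Add(3105, R))
Mul(Function('p')(Function('m')(3)), Pow(-7387046, -1)) = Mul(Add(3105, Mul(35, Pow(3, -1))), Pow(-7387046, -1)) = Mul(Add(3105, Mul(35, Rational(1, 3))), Rational(-1, 7387046)) = Mul(Add(3105, Rational(35, 3)), Rational(-1, 7387046)) = Mul(Rational(9350, 3), Rational(-1, 7387046)) = Rational(-4675, 11080569)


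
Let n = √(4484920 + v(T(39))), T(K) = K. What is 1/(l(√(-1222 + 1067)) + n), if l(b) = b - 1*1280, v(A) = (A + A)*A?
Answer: 1/(-1280 + √4487962 + I*√155) ≈ 0.0011924 - 1.77e-5*I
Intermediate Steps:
v(A) = 2*A² (v(A) = (2*A)*A = 2*A²)
l(b) = -1280 + b (l(b) = b - 1280 = -1280 + b)
n = √4487962 (n = √(4484920 + 2*39²) = √(4484920 + 2*1521) = √(4484920 + 3042) = √4487962 ≈ 2118.5)
1/(l(√(-1222 + 1067)) + n) = 1/((-1280 + √(-1222 + 1067)) + √4487962) = 1/((-1280 + √(-155)) + √4487962) = 1/((-1280 + I*√155) + √4487962) = 1/(-1280 + √4487962 + I*√155)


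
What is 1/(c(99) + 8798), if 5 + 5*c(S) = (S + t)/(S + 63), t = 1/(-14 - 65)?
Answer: 6399/56292785 ≈ 0.00011367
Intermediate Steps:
t = -1/79 (t = 1/(-79) = -1/79 ≈ -0.012658)
c(S) = -1 + (-1/79 + S)/(5*(63 + S)) (c(S) = -1 + ((S - 1/79)/(S + 63))/5 = -1 + ((-1/79 + S)/(63 + S))/5 = -1 + (-1/79 + S)/(5*(63 + S)))
1/(c(99) + 8798) = 1/(2*(-12443 - 158*99)/(395*(63 + 99)) + 8798) = 1/((2/395)*(-12443 - 15642)/162 + 8798) = 1/((2/395)*(1/162)*(-28085) + 8798) = 1/(-5617/6399 + 8798) = 1/(56292785/6399) = 6399/56292785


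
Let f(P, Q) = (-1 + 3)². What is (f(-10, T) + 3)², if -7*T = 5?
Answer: 49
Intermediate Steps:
T = -5/7 (T = -⅐*5 = -5/7 ≈ -0.71429)
f(P, Q) = 4 (f(P, Q) = 2² = 4)
(f(-10, T) + 3)² = (4 + 3)² = 7² = 49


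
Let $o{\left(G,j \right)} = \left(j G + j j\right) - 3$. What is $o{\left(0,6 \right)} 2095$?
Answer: $69135$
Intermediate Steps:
$o{\left(G,j \right)} = -3 + j^{2} + G j$ ($o{\left(G,j \right)} = \left(G j + j^{2}\right) - 3 = \left(j^{2} + G j\right) - 3 = -3 + j^{2} + G j$)
$o{\left(0,6 \right)} 2095 = \left(-3 + 6^{2} + 0 \cdot 6\right) 2095 = \left(-3 + 36 + 0\right) 2095 = 33 \cdot 2095 = 69135$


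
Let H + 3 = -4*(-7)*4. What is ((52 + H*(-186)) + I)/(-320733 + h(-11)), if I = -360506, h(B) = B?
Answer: 47591/40093 ≈ 1.1870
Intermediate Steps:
H = 109 (H = -3 - 4*(-7)*4 = -3 + 28*4 = -3 + 112 = 109)
((52 + H*(-186)) + I)/(-320733 + h(-11)) = ((52 + 109*(-186)) - 360506)/(-320733 - 11) = ((52 - 20274) - 360506)/(-320744) = (-20222 - 360506)*(-1/320744) = -380728*(-1/320744) = 47591/40093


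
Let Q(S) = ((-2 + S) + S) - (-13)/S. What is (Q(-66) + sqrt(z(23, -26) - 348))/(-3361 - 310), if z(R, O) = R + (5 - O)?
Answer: 8857/242286 - 7*I*sqrt(6)/3671 ≈ 0.036556 - 0.0046708*I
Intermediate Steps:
Q(S) = -2 + 2*S + 13/S (Q(S) = (-2 + 2*S) + 13/S = -2 + 2*S + 13/S)
z(R, O) = 5 + R - O
(Q(-66) + sqrt(z(23, -26) - 348))/(-3361 - 310) = ((-2 + 2*(-66) + 13/(-66)) + sqrt((5 + 23 - 1*(-26)) - 348))/(-3361 - 310) = ((-2 - 132 + 13*(-1/66)) + sqrt((5 + 23 + 26) - 348))/(-3671) = ((-2 - 132 - 13/66) + sqrt(54 - 348))*(-1/3671) = (-8857/66 + sqrt(-294))*(-1/3671) = (-8857/66 + 7*I*sqrt(6))*(-1/3671) = 8857/242286 - 7*I*sqrt(6)/3671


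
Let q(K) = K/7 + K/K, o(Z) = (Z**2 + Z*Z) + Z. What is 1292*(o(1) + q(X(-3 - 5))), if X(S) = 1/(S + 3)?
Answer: 179588/35 ≈ 5131.1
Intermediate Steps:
o(Z) = Z + 2*Z**2 (o(Z) = (Z**2 + Z**2) + Z = 2*Z**2 + Z = Z + 2*Z**2)
X(S) = 1/(3 + S)
q(K) = 1 + K/7 (q(K) = K*(1/7) + 1 = K/7 + 1 = 1 + K/7)
1292*(o(1) + q(X(-3 - 5))) = 1292*(1*(1 + 2*1) + (1 + 1/(7*(3 + (-3 - 5))))) = 1292*(1*(1 + 2) + (1 + 1/(7*(3 - 8)))) = 1292*(1*3 + (1 + (1/7)/(-5))) = 1292*(3 + (1 + (1/7)*(-1/5))) = 1292*(3 + (1 - 1/35)) = 1292*(3 + 34/35) = 1292*(139/35) = 179588/35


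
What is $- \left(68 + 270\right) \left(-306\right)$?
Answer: $103428$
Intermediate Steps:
$- \left(68 + 270\right) \left(-306\right) = - 338 \left(-306\right) = \left(-1\right) \left(-103428\right) = 103428$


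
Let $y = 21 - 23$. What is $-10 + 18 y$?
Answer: $-46$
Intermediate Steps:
$y = -2$ ($y = 21 - 23 = -2$)
$-10 + 18 y = -10 + 18 \left(-2\right) = -10 - 36 = -46$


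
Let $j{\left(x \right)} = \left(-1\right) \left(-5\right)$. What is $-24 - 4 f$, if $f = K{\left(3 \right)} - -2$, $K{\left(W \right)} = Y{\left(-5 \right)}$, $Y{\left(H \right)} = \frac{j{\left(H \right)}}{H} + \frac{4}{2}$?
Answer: $-36$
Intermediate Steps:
$j{\left(x \right)} = 5$
$Y{\left(H \right)} = 2 + \frac{5}{H}$ ($Y{\left(H \right)} = \frac{5}{H} + \frac{4}{2} = \frac{5}{H} + 4 \cdot \frac{1}{2} = \frac{5}{H} + 2 = 2 + \frac{5}{H}$)
$K{\left(W \right)} = 1$ ($K{\left(W \right)} = 2 + \frac{5}{-5} = 2 + 5 \left(- \frac{1}{5}\right) = 2 - 1 = 1$)
$f = 3$ ($f = 1 - -2 = 1 + 2 = 3$)
$-24 - 4 f = -24 - 12 = -36$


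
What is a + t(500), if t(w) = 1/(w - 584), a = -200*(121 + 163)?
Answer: -4771201/84 ≈ -56800.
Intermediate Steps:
a = -56800 (a = -200*284 = -56800)
t(w) = 1/(-584 + w)
a + t(500) = -56800 + 1/(-584 + 500) = -56800 + 1/(-84) = -56800 - 1/84 = -4771201/84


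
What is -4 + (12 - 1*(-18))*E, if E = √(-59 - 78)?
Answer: -4 + 30*I*√137 ≈ -4.0 + 351.14*I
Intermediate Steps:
E = I*√137 (E = √(-137) = I*√137 ≈ 11.705*I)
-4 + (12 - 1*(-18))*E = -4 + (12 - 1*(-18))*(I*√137) = -4 + (12 + 18)*(I*√137) = -4 + 30*(I*√137) = -4 + 30*I*√137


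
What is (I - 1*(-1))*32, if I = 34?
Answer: 1120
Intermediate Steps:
(I - 1*(-1))*32 = (34 - 1*(-1))*32 = (34 + 1)*32 = 35*32 = 1120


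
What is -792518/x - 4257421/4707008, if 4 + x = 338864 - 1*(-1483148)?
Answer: -1435930460939/1072025779008 ≈ -1.3395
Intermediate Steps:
x = 1822008 (x = -4 + (338864 - 1*(-1483148)) = -4 + (338864 + 1483148) = -4 + 1822012 = 1822008)
-792518/x - 4257421/4707008 = -792518/1822008 - 4257421/4707008 = -792518*1/1822008 - 4257421*1/4707008 = -396259/911004 - 4257421/4707008 = -1435930460939/1072025779008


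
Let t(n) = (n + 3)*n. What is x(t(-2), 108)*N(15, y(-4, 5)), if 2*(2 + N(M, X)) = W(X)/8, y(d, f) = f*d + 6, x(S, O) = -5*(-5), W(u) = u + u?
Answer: -375/4 ≈ -93.750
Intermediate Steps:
W(u) = 2*u
t(n) = n*(3 + n) (t(n) = (3 + n)*n = n*(3 + n))
x(S, O) = 25
y(d, f) = 6 + d*f (y(d, f) = d*f + 6 = 6 + d*f)
N(M, X) = -2 + X/8 (N(M, X) = -2 + ((2*X)/8)/2 = -2 + ((2*X)*(⅛))/2 = -2 + (X/4)/2 = -2 + X/8)
x(t(-2), 108)*N(15, y(-4, 5)) = 25*(-2 + (6 - 4*5)/8) = 25*(-2 + (6 - 20)/8) = 25*(-2 + (⅛)*(-14)) = 25*(-2 - 7/4) = 25*(-15/4) = -375/4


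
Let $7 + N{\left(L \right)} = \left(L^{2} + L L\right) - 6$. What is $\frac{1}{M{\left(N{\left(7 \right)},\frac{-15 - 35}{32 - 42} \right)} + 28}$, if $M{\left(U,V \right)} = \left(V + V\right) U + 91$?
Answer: $\frac{1}{969} \approx 0.001032$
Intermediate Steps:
$N{\left(L \right)} = -13 + 2 L^{2}$ ($N{\left(L \right)} = -7 - \left(6 - L^{2} - L L\right) = -7 + \left(\left(L^{2} + L^{2}\right) - 6\right) = -7 + \left(2 L^{2} - 6\right) = -7 + \left(-6 + 2 L^{2}\right) = -13 + 2 L^{2}$)
$M{\left(U,V \right)} = 91 + 2 U V$ ($M{\left(U,V \right)} = 2 V U + 91 = 2 U V + 91 = 91 + 2 U V$)
$\frac{1}{M{\left(N{\left(7 \right)},\frac{-15 - 35}{32 - 42} \right)} + 28} = \frac{1}{\left(91 + 2 \left(-13 + 2 \cdot 7^{2}\right) \frac{-15 - 35}{32 - 42}\right) + 28} = \frac{1}{\left(91 + 2 \left(-13 + 2 \cdot 49\right) \left(- \frac{50}{-10}\right)\right) + 28} = \frac{1}{\left(91 + 2 \left(-13 + 98\right) \left(\left(-50\right) \left(- \frac{1}{10}\right)\right)\right) + 28} = \frac{1}{\left(91 + 2 \cdot 85 \cdot 5\right) + 28} = \frac{1}{\left(91 + 850\right) + 28} = \frac{1}{941 + 28} = \frac{1}{969}$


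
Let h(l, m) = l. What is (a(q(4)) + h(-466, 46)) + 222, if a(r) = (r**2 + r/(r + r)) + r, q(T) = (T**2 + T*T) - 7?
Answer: 813/2 ≈ 406.50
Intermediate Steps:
q(T) = -7 + 2*T**2 (q(T) = (T**2 + T**2) - 7 = 2*T**2 - 7 = -7 + 2*T**2)
a(r) = 1/2 + r + r**2 (a(r) = (r**2 + r/((2*r))) + r = (r**2 + (1/(2*r))*r) + r = (r**2 + 1/2) + r = (1/2 + r**2) + r = 1/2 + r + r**2)
(a(q(4)) + h(-466, 46)) + 222 = ((1/2 + (-7 + 2*4**2) + (-7 + 2*4**2)**2) - 466) + 222 = ((1/2 + (-7 + 2*16) + (-7 + 2*16)**2) - 466) + 222 = ((1/2 + (-7 + 32) + (-7 + 32)**2) - 466) + 222 = ((1/2 + 25 + 25**2) - 466) + 222 = ((1/2 + 25 + 625) - 466) + 222 = (1301/2 - 466) + 222 = 369/2 + 222 = 813/2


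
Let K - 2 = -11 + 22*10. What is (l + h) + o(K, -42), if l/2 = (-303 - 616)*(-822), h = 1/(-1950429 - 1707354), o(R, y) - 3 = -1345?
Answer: 5521401491801/3657783 ≈ 1.5095e+6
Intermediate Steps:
K = 211 (K = 2 + (-11 + 22*10) = 2 + (-11 + 220) = 2 + 209 = 211)
o(R, y) = -1342 (o(R, y) = 3 - 1345 = -1342)
h = -1/3657783 (h = 1/(-3657783) = -1/3657783 ≈ -2.7339e-7)
l = 1510836 (l = 2*((-303 - 616)*(-822)) = 2*(-919*(-822)) = 2*755418 = 1510836)
(l + h) + o(K, -42) = (1510836 - 1/3657783) - 1342 = 5526310236587/3657783 - 1342 = 5521401491801/3657783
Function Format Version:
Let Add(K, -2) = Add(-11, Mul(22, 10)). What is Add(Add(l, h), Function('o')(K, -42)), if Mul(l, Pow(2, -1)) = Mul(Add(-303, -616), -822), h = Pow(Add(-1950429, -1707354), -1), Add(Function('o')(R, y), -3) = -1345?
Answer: Rational(5521401491801, 3657783) ≈ 1.5095e+6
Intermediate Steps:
K = 211 (K = Add(2, Add(-11, Mul(22, 10))) = Add(2, Add(-11, 220)) = Add(2, 209) = 211)
Function('o')(R, y) = -1342 (Function('o')(R, y) = Add(3, -1345) = -1342)
h = Rational(-1, 3657783) (h = Pow(-3657783, -1) = Rational(-1, 3657783) ≈ -2.7339e-7)
l = 1510836 (l = Mul(2, Mul(Add(-303, -616), -822)) = Mul(2, Mul(-919, -822)) = Mul(2, 755418) = 1510836)
Add(Add(l, h), Function('o')(K, -42)) = Add(Add(1510836, Rational(-1, 3657783)), -1342) = Add(Rational(5526310236587, 3657783), -1342) = Rational(5521401491801, 3657783)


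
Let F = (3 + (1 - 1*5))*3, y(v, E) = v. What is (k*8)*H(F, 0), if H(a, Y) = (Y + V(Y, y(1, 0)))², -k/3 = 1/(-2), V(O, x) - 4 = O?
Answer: 192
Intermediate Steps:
V(O, x) = 4 + O
F = -3 (F = (3 + (1 - 5))*3 = (3 - 4)*3 = -1*3 = -3)
k = 3/2 (k = -3/(-2) = -3*(-½) = 3/2 ≈ 1.5000)
H(a, Y) = (4 + 2*Y)² (H(a, Y) = (Y + (4 + Y))² = (4 + 2*Y)²)
(k*8)*H(F, 0) = ((3/2)*8)*(4*(2 + 0)²) = 12*(4*2²) = 12*(4*4) = 12*16 = 192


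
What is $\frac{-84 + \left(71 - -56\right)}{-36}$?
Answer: $- \frac{43}{36} \approx -1.1944$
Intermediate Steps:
$\frac{-84 + \left(71 - -56\right)}{-36} = - \frac{-84 + \left(71 + 56\right)}{36} = - \frac{-84 + 127}{36} = \left(- \frac{1}{36}\right) 43 = - \frac{43}{36}$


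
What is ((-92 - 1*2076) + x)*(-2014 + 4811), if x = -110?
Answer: -6371566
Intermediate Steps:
((-92 - 1*2076) + x)*(-2014 + 4811) = ((-92 - 1*2076) - 110)*(-2014 + 4811) = ((-92 - 2076) - 110)*2797 = (-2168 - 110)*2797 = -2278*2797 = -6371566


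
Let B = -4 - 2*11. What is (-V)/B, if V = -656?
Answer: -328/13 ≈ -25.231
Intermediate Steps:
B = -26 (B = -4 - 22 = -26)
(-V)/B = -1*(-656)/(-26) = 656*(-1/26) = -328/13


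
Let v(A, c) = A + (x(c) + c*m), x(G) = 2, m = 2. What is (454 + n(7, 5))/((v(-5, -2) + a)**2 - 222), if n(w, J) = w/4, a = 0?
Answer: -1823/692 ≈ -2.6344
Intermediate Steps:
v(A, c) = 2 + A + 2*c (v(A, c) = A + (2 + c*2) = A + (2 + 2*c) = 2 + A + 2*c)
n(w, J) = w/4 (n(w, J) = w*(1/4) = w/4)
(454 + n(7, 5))/((v(-5, -2) + a)**2 - 222) = (454 + (1/4)*7)/(((2 - 5 + 2*(-2)) + 0)**2 - 222) = (454 + 7/4)/(((2 - 5 - 4) + 0)**2 - 222) = 1823/(4*((-7 + 0)**2 - 222)) = 1823/(4*((-7)**2 - 222)) = 1823/(4*(49 - 222)) = (1823/4)/(-173) = (1823/4)*(-1/173) = -1823/692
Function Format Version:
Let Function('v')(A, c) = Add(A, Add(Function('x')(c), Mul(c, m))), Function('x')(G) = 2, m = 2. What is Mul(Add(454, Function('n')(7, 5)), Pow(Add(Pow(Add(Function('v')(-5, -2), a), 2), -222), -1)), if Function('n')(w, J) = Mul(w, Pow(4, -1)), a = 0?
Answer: Rational(-1823, 692) ≈ -2.6344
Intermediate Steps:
Function('v')(A, c) = Add(2, A, Mul(2, c)) (Function('v')(A, c) = Add(A, Add(2, Mul(c, 2))) = Add(A, Add(2, Mul(2, c))) = Add(2, A, Mul(2, c)))
Function('n')(w, J) = Mul(Rational(1, 4), w) (Function('n')(w, J) = Mul(w, Rational(1, 4)) = Mul(Rational(1, 4), w))
Mul(Add(454, Function('n')(7, 5)), Pow(Add(Pow(Add(Function('v')(-5, -2), a), 2), -222), -1)) = Mul(Add(454, Mul(Rational(1, 4), 7)), Pow(Add(Pow(Add(Add(2, -5, Mul(2, -2)), 0), 2), -222), -1)) = Mul(Add(454, Rational(7, 4)), Pow(Add(Pow(Add(Add(2, -5, -4), 0), 2), -222), -1)) = Mul(Rational(1823, 4), Pow(Add(Pow(Add(-7, 0), 2), -222), -1)) = Mul(Rational(1823, 4), Pow(Add(Pow(-7, 2), -222), -1)) = Mul(Rational(1823, 4), Pow(Add(49, -222), -1)) = Mul(Rational(1823, 4), Pow(-173, -1)) = Mul(Rational(1823, 4), Rational(-1, 173)) = Rational(-1823, 692)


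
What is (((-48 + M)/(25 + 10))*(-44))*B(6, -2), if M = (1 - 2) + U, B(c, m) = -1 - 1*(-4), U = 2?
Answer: 6204/35 ≈ 177.26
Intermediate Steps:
B(c, m) = 3 (B(c, m) = -1 + 4 = 3)
M = 1 (M = (1 - 2) + 2 = -1 + 2 = 1)
(((-48 + M)/(25 + 10))*(-44))*B(6, -2) = (((-48 + 1)/(25 + 10))*(-44))*3 = (-47/35*(-44))*3 = (-47*1/35*(-44))*3 = -47/35*(-44)*3 = (2068/35)*3 = 6204/35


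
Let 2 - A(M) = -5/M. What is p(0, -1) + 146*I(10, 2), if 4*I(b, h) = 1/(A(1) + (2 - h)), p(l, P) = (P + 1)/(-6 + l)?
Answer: 73/14 ≈ 5.2143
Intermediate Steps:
A(M) = 2 + 5/M (A(M) = 2 - (-5)/M = 2 + 5/M)
p(l, P) = (1 + P)/(-6 + l)
I(b, h) = 1/(4*(9 - h)) (I(b, h) = 1/(4*((2 + 5/1) + (2 - h))) = 1/(4*((2 + 5*1) + (2 - h))) = 1/(4*((2 + 5) + (2 - h))) = 1/(4*(7 + (2 - h))) = 1/(4*(9 - h)))
p(0, -1) + 146*I(10, 2) = (1 - 1)/(-6 + 0) + 146*(1/(4*(9 - 1*2))) = 0/(-6) + 146*(1/(4*(9 - 2))) = -⅙*0 + 146*((¼)/7) = 0 + 146*((¼)*(⅐)) = 0 + 146*(1/28) = 0 + 73/14 = 73/14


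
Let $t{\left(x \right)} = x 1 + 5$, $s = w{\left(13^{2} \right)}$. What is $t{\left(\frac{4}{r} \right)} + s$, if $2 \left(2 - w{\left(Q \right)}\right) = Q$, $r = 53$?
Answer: $- \frac{8207}{106} \approx -77.425$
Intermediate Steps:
$w{\left(Q \right)} = 2 - \frac{Q}{2}$
$s = - \frac{165}{2}$ ($s = 2 - \frac{13^{2}}{2} = 2 - \frac{169}{2} = - \frac{165}{2} \approx -82.5$)
$t{\left(x \right)} = 5 + x$ ($t{\left(x \right)} = x + 5 = 5 + x$)
$t{\left(\frac{4}{r} \right)} + s = \left(5 + \frac{4}{53}\right) - \frac{165}{2} = \frac{269}{53} - \frac{165}{2} = - \frac{8207}{106}$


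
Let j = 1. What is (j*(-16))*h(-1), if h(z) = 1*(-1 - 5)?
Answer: 96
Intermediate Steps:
h(z) = -6 (h(z) = 1*(-6) = -6)
(j*(-16))*h(-1) = (1*(-16))*(-6) = -16*(-6) = 96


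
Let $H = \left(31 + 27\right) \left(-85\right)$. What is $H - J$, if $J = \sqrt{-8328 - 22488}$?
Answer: $-4930 - 12 i \sqrt{214} \approx -4930.0 - 175.54 i$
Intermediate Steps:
$J = 12 i \sqrt{214}$ ($J = \sqrt{-30816} = 12 i \sqrt{214} \approx 175.54 i$)
$H = -4930$ ($H = 58 \left(-85\right) = -4930$)
$H - J = -4930 - 12 i \sqrt{214}$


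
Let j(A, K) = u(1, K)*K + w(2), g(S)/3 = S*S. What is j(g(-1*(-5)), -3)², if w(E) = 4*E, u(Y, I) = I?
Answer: 289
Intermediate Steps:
g(S) = 3*S² (g(S) = 3*(S*S) = 3*S²)
j(A, K) = 8 + K² (j(A, K) = K*K + 4*2 = K² + 8 = 8 + K²)
j(g(-1*(-5)), -3)² = (8 + (-3)²)² = (8 + 9)² = 17² = 289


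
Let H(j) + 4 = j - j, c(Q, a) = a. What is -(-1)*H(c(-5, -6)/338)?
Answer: -4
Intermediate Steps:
H(j) = -4 (H(j) = -4 + (j - j) = -4 + 0 = -4)
-(-1)*H(c(-5, -6)/338) = -(-1)*(-4) = -1*4 = -4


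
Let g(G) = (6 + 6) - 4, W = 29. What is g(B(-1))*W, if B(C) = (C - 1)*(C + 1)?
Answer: 232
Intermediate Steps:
B(C) = (1 + C)*(-1 + C) (B(C) = (-1 + C)*(1 + C) = (1 + C)*(-1 + C))
g(G) = 8 (g(G) = 12 - 4 = 8)
g(B(-1))*W = 8*29 = 232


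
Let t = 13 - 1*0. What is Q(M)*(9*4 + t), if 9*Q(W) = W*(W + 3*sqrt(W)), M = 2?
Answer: 196/9 + 98*sqrt(2)/3 ≈ 67.975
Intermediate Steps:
t = 13 (t = 13 + 0 = 13)
Q(W) = W*(W + 3*sqrt(W))/9 (Q(W) = (W*(W + 3*sqrt(W)))/9 = W*(W + 3*sqrt(W))/9)
Q(M)*(9*4 + t) = (2**(3/2)/3 + (1/9)*2**2)*(9*4 + 13) = ((2*sqrt(2))/3 + (1/9)*4)*(36 + 13) = (2*sqrt(2)/3 + 4/9)*49 = (4/9 + 2*sqrt(2)/3)*49 = 196/9 + 98*sqrt(2)/3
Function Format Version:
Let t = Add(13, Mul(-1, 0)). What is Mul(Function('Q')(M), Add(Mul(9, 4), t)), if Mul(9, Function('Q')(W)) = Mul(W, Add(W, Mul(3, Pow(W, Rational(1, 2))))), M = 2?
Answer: Add(Rational(196, 9), Mul(Rational(98, 3), Pow(2, Rational(1, 2)))) ≈ 67.975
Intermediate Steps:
t = 13 (t = Add(13, 0) = 13)
Function('Q')(W) = Mul(Rational(1, 9), W, Add(W, Mul(3, Pow(W, Rational(1, 2))))) (Function('Q')(W) = Mul(Rational(1, 9), Mul(W, Add(W, Mul(3, Pow(W, Rational(1, 2)))))) = Mul(Rational(1, 9), W, Add(W, Mul(3, Pow(W, Rational(1, 2))))))
Mul(Function('Q')(M), Add(Mul(9, 4), t)) = Mul(Add(Mul(Rational(1, 3), Pow(2, Rational(3, 2))), Mul(Rational(1, 9), Pow(2, 2))), Add(Mul(9, 4), 13)) = Mul(Add(Mul(Rational(1, 3), Mul(2, Pow(2, Rational(1, 2)))), Mul(Rational(1, 9), 4)), Add(36, 13)) = Mul(Add(Mul(Rational(2, 3), Pow(2, Rational(1, 2))), Rational(4, 9)), 49) = Mul(Add(Rational(4, 9), Mul(Rational(2, 3), Pow(2, Rational(1, 2)))), 49) = Add(Rational(196, 9), Mul(Rational(98, 3), Pow(2, Rational(1, 2))))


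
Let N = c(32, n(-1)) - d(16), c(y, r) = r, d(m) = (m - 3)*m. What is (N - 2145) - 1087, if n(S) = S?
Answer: -3441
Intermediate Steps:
d(m) = m*(-3 + m) (d(m) = (-3 + m)*m = m*(-3 + m))
N = -209 (N = -1 - 16*(-3 + 16) = -1 - 16*13 = -1 - 1*208 = -1 - 208 = -209)
(N - 2145) - 1087 = (-209 - 2145) - 1087 = -2354 - 1087 = -3441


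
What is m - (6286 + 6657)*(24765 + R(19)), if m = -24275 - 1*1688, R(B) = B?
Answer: -320805275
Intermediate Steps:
m = -25963 (m = -24275 - 1688 = -25963)
m - (6286 + 6657)*(24765 + R(19)) = -25963 - (6286 + 6657)*(24765 + 19) = -25963 - 12943*24784 = -25963 - 1*320779312 = -25963 - 320779312 = -320805275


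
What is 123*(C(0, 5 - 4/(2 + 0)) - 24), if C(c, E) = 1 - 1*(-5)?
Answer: -2214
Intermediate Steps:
C(c, E) = 6 (C(c, E) = 1 + 5 = 6)
123*(C(0, 5 - 4/(2 + 0)) - 24) = 123*(6 - 24) = 123*(-18) = -2214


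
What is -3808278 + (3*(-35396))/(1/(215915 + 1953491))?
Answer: -230368692606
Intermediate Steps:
-3808278 + (3*(-35396))/(1/(215915 + 1953491)) = -3808278 - 106188/(1/2169406) = -3808278 - 106188/1/2169406 = -3808278 - 106188*2169406 = -3808278 - 230364884328 = -230368692606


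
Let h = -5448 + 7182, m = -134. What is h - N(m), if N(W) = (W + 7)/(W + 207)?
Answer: 126709/73 ≈ 1735.7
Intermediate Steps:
N(W) = (7 + W)/(207 + W)
h = 1734
h - N(m) = 1734 - (7 - 134)/(207 - 134) = 1734 - (-127)/73 = 1734 - 1*(-127/73) = 1734 + 127/73 = 126709/73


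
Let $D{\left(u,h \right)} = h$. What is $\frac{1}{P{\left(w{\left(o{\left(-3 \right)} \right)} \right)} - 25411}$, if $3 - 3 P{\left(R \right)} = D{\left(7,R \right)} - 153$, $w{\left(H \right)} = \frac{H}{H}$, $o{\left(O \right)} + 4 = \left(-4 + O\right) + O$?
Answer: $- \frac{3}{76078} \approx -3.9433 \cdot 10^{-5}$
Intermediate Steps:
$o{\left(O \right)} = -8 + 2 O$ ($o{\left(O \right)} = -4 + \left(\left(-4 + O\right) + O\right) = -4 + \left(-4 + 2 O\right) = -8 + 2 O$)
$w{\left(H \right)} = 1$
$P{\left(R \right)} = 52 - \frac{R}{3}$ ($P{\left(R \right)} = 1 - \frac{R - 153}{3} = 1 - \frac{-153 + R}{3} = 1 - \left(-51 + \frac{R}{3}\right) = 52 - \frac{R}{3}$)
$\frac{1}{P{\left(w{\left(o{\left(-3 \right)} \right)} \right)} - 25411} = \frac{1}{\left(52 - \frac{1}{3}\right) - 25411} = \frac{1}{\frac{155}{3} - 25411} = \frac{1}{- \frac{76078}{3}} = - \frac{3}{76078}$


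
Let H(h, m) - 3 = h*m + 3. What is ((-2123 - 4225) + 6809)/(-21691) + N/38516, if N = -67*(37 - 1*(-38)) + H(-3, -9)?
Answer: -31509337/208862639 ≈ -0.15086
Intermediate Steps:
H(h, m) = 6 + h*m (H(h, m) = 3 + (h*m + 3) = 3 + (3 + h*m) = 6 + h*m)
N = -4992 (N = -67*(37 - 1*(-38)) + (6 - 3*(-9)) = -67*(37 + 38) + (6 + 27) = -67*75 + 33 = -5025 + 33 = -4992)
((-2123 - 4225) + 6809)/(-21691) + N/38516 = ((-2123 - 4225) + 6809)/(-21691) - 4992/38516 = (-6348 + 6809)*(-1/21691) - 4992*1/38516 = 461*(-1/21691) - 1248/9629 = -461/21691 - 1248/9629 = -31509337/208862639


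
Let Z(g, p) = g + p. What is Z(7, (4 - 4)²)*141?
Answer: 987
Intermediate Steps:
Z(7, (4 - 4)²)*141 = (7 + (4 - 4)²)*141 = (7 + 0²)*141 = (7 + 0)*141 = 7*141 = 987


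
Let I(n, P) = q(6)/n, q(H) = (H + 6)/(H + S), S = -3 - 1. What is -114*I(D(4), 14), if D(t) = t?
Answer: -171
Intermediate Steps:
S = -4
q(H) = (6 + H)/(-4 + H) (q(H) = (H + 6)/(H - 4) = (6 + H)/(-4 + H))
I(n, P) = 6/n (I(n, P) = ((6 + 6)/(-4 + 6))/n = (12/2)/n = ((1/2)*12)/n = 6/n)
-114*I(D(4), 14) = -684/4 = -114*3/2 = -171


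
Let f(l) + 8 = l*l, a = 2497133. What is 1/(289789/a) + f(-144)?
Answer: 6009243525/289789 ≈ 20737.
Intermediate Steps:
f(l) = -8 + l² (f(l) = -8 + l*l = -8 + l²)
1/(289789/a) + f(-144) = 1/(289789/2497133) + (-8 + (-144)²) = 1/(289789*(1/2497133)) + (-8 + 20736) = 1/(289789/2497133) + 20728 = 2497133/289789 + 20728 = 6009243525/289789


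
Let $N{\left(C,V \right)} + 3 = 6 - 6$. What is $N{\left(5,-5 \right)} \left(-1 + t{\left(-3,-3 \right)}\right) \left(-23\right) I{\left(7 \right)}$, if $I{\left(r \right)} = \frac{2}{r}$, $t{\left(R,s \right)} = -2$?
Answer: $- \frac{414}{7} \approx -59.143$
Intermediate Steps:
$N{\left(C,V \right)} = -3$ ($N{\left(C,V \right)} = -3 + \left(6 - 6\right) = -3 + 0 = -3$)
$N{\left(5,-5 \right)} \left(-1 + t{\left(-3,-3 \right)}\right) \left(-23\right) I{\left(7 \right)} = - 3 \left(-1 - 2\right) \left(-23\right) \frac{2}{7} = \left(-3\right) \left(-3\right) \left(-23\right) 2 \cdot \frac{1}{7} = 9 \left(-23\right) \frac{2}{7} = \left(-207\right) \frac{2}{7} = - \frac{414}{7}$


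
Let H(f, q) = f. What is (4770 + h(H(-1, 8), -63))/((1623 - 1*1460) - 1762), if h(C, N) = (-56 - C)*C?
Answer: -4825/1599 ≈ -3.0175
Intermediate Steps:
h(C, N) = C*(-56 - C)
(4770 + h(H(-1, 8), -63))/((1623 - 1*1460) - 1762) = (4770 - 1*(-1)*(56 - 1))/((1623 - 1*1460) - 1762) = (4770 - 1*(-1)*55)/((1623 - 1460) - 1762) = (4770 + 55)/(163 - 1762) = 4825/(-1599) = 4825*(-1/1599) = -4825/1599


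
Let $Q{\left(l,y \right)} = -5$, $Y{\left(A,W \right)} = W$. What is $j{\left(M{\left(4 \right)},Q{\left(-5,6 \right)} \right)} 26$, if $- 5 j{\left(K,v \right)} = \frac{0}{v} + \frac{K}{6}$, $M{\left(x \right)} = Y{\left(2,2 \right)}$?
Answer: $- \frac{26}{15} \approx -1.7333$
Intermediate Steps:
$M{\left(x \right)} = 2$
$j{\left(K,v \right)} = - \frac{K}{30}$ ($j{\left(K,v \right)} = - \frac{\frac{0}{v} + \frac{K}{6}}{5} = - \frac{0 + K \frac{1}{6}}{5} = - \frac{0 + \frac{K}{6}}{5} = - \frac{\frac{1}{6} K}{5} = - \frac{K}{30}$)
$j{\left(M{\left(4 \right)},Q{\left(-5,6 \right)} \right)} 26 = \left(- \frac{1}{30}\right) 2 \cdot 26 = \left(- \frac{1}{15}\right) 26 = - \frac{26}{15}$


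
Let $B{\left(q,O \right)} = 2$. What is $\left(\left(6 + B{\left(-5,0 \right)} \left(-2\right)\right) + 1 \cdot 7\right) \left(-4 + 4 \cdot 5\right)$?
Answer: $144$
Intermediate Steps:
$\left(\left(6 + B{\left(-5,0 \right)} \left(-2\right)\right) + 1 \cdot 7\right) \left(-4 + 4 \cdot 5\right) = \left(\left(6 + 2 \left(-2\right)\right) + 1 \cdot 7\right) \left(-4 + 4 \cdot 5\right) = \left(\left(6 - 4\right) + 7\right) \left(-4 + 20\right) = \left(2 + 7\right) 16 = 9 \cdot 16 = 144$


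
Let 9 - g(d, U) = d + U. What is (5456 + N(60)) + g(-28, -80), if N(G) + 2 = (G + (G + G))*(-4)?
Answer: 4851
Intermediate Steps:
g(d, U) = 9 - U - d (g(d, U) = 9 - (d + U) = 9 - (U + d) = 9 + (-U - d) = 9 - U - d)
N(G) = -2 - 12*G (N(G) = -2 + (G + (G + G))*(-4) = -2 + (G + 2*G)*(-4) = -2 + (3*G)*(-4) = -2 - 12*G)
(5456 + N(60)) + g(-28, -80) = (5456 + (-2 - 12*60)) + (9 - 1*(-80) - 1*(-28)) = (5456 + (-2 - 720)) + (9 + 80 + 28) = (5456 - 722) + 117 = 4734 + 117 = 4851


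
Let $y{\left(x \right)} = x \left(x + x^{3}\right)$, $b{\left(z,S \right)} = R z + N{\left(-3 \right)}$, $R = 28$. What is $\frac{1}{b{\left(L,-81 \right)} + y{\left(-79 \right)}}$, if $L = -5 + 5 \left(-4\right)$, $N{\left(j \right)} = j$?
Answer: $\frac{1}{38955619} \approx 2.567 \cdot 10^{-8}$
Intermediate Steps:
$L = -25$ ($L = -5 - 20 = -25$)
$b{\left(z,S \right)} = -3 + 28 z$ ($b{\left(z,S \right)} = 28 z - 3 = -3 + 28 z$)
$\frac{1}{b{\left(L,-81 \right)} + y{\left(-79 \right)}} = \frac{1}{\left(-3 + 28 \left(-25\right)\right) + \left(\left(-79\right)^{2} + \left(-79\right)^{4}\right)} = \frac{1}{\left(-3 - 700\right) + \left(6241 + 38950081\right)} = \frac{1}{-703 + 38956322} = \frac{1}{38955619}$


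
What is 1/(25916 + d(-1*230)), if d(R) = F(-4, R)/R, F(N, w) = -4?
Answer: 115/2980342 ≈ 3.8586e-5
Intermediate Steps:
d(R) = -4/R
1/(25916 + d(-1*230)) = 1/(25916 - 4/((-1*230))) = 1/(25916 - 4/(-230)) = 1/(25916 - 4*(-1/230)) = 1/(25916 + 2/115) = 1/(2980342/115) = 115/2980342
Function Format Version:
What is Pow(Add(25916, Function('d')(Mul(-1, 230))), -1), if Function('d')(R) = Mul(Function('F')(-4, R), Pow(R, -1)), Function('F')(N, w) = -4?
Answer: Rational(115, 2980342) ≈ 3.8586e-5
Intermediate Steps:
Function('d')(R) = Mul(-4, Pow(R, -1))
Pow(Add(25916, Function('d')(Mul(-1, 230))), -1) = Pow(Add(25916, Mul(-4, Pow(Mul(-1, 230), -1))), -1) = Pow(Add(25916, Mul(-4, Pow(-230, -1))), -1) = Pow(Add(25916, Mul(-4, Rational(-1, 230))), -1) = Pow(Add(25916, Rational(2, 115)), -1) = Pow(Rational(2980342, 115), -1) = Rational(115, 2980342)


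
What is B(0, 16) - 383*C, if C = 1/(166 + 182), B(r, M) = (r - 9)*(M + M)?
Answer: -100607/348 ≈ -289.10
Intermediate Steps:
B(r, M) = 2*M*(-9 + r) (B(r, M) = (-9 + r)*(2*M) = 2*M*(-9 + r))
C = 1/348 ≈ 0.0028736
B(0, 16) - 383*C = 2*16*(-9 + 0) - 383*1/348 = 2*16*(-9) - 383/348 = -288 - 383/348 = -100607/348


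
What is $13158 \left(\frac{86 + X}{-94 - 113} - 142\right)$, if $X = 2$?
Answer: $- \frac{43102684}{23} \approx -1.874 \cdot 10^{6}$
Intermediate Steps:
$13158 \left(\frac{86 + X}{-94 - 113} - 142\right) = 13158 \left(\frac{86 + 2}{-94 - 113} - 142\right) = 13158 \left(\frac{88}{-207} - 142\right) = 13158 \left(88 \left(- \frac{1}{207}\right) - 142\right) = 13158 \left(- \frac{88}{207} - 142\right) = 13158 \left(- \frac{29482}{207}\right) = - \frac{43102684}{23}$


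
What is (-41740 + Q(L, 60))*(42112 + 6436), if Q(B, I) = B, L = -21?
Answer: -2027413028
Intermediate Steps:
(-41740 + Q(L, 60))*(42112 + 6436) = (-41740 - 21)*(42112 + 6436) = -41761*48548 = -2027413028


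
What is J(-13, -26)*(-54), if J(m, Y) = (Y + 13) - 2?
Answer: 810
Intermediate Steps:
J(m, Y) = 11 + Y (J(m, Y) = (13 + Y) - 2 = 11 + Y)
J(-13, -26)*(-54) = (11 - 26)*(-54) = -15*(-54) = 810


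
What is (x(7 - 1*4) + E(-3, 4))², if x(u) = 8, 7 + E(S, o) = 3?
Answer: 16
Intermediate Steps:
E(S, o) = -4 (E(S, o) = -7 + 3 = -4)
(x(7 - 1*4) + E(-3, 4))² = (8 - 4)² = 4² = 16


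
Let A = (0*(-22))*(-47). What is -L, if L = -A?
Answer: 0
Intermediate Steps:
A = 0 (A = 0*(-47) = 0)
L = 0 (L = -1*0 = 0)
-L = -1*0 = 0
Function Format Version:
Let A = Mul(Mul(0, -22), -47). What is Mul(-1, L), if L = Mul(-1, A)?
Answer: 0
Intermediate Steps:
A = 0 (A = Mul(0, -47) = 0)
L = 0 (L = Mul(-1, 0) = 0)
Mul(-1, L) = Mul(-1, 0) = 0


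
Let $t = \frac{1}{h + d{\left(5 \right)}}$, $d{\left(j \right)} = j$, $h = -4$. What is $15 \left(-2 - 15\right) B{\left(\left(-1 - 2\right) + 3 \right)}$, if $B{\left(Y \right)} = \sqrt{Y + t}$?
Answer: $-255$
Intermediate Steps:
$t = 1$ ($t = \frac{1}{-4 + 5} = 1^{-1} = 1$)
$B{\left(Y \right)} = \sqrt{1 + Y}$ ($B{\left(Y \right)} = \sqrt{Y + 1} = \sqrt{1 + Y}$)
$15 \left(-2 - 15\right) B{\left(\left(-1 - 2\right) + 3 \right)} = 15 \left(-2 - 15\right) \sqrt{1 + \left(\left(-1 - 2\right) + 3\right)} = 15 \left(-2 - 15\right) \sqrt{1 + \left(-3 + 3\right)} = 15 \left(-17\right) \sqrt{1 + 0} = - 255 \sqrt{1} = \left(-255\right) 1 = -255$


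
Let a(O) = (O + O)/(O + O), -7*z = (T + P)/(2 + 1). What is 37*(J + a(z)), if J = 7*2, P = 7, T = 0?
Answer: 555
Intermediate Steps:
z = -1/3 (z = -(0 + 7)/(7*(2 + 1)) = -1/3 ≈ -0.33333)
a(O) = 1 (a(O) = (2*O)/((2*O)) = (2*O)*(1/(2*O)) = 1)
J = 14
37*(J + a(z)) = 37*(14 + 1) = 37*15 = 555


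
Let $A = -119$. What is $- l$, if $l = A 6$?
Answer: $714$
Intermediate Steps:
$l = -714$ ($l = \left(-119\right) 6 = -714$)
$- l = \left(-1\right) \left(-714\right) = 714$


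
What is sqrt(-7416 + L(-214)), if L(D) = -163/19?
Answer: I*sqrt(2680273)/19 ≈ 86.166*I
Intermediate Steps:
L(D) = -163/19 (L(D) = -163*1/19 = -163/19)
sqrt(-7416 + L(-214)) = sqrt(-7416 - 163/19) = sqrt(-141067/19) = I*sqrt(2680273)/19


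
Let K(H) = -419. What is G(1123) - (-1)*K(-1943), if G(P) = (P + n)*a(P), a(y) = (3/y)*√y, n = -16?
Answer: -419 + 3321*√1123/1123 ≈ -319.90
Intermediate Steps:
a(y) = 3/√y
G(P) = 3*(-16 + P)/√P (G(P) = (P - 16)*(3/√P) = (-16 + P)*(3/√P) = 3*(-16 + P)/√P)
G(1123) - (-1)*K(-1943) = 3*(-16 + 1123)/√1123 - (-1)*(-419) = 3*(√1123/1123)*1107 - 1*419 = 3321*√1123/1123 - 419 = -419 + 3321*√1123/1123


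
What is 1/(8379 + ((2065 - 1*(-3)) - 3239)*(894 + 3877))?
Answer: -1/5578462 ≈ -1.7926e-7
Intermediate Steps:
1/(8379 + ((2065 - 1*(-3)) - 3239)*(894 + 3877)) = 1/(8379 + ((2065 + 3) - 3239)*4771) = 1/(8379 + (2068 - 3239)*4771) = 1/(8379 - 1171*4771) = 1/(8379 - 5586841) = 1/(-5578462) = -1/5578462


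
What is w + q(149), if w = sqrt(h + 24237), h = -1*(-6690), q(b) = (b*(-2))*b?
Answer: -44402 + 13*sqrt(183) ≈ -44226.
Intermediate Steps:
q(b) = -2*b**2 (q(b) = (-2*b)*b = -2*b**2)
h = 6690
w = 13*sqrt(183) (w = sqrt(6690 + 24237) = sqrt(30927) = 13*sqrt(183) ≈ 175.86)
w + q(149) = 13*sqrt(183) - 2*149**2 = 13*sqrt(183) - 2*22201 = 13*sqrt(183) - 44402 = -44402 + 13*sqrt(183)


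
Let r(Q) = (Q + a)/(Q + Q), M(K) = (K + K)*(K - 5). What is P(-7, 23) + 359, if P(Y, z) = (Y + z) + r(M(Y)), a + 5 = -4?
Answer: 42053/112 ≈ 375.47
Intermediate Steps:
a = -9 (a = -5 - 4 = -9)
M(K) = 2*K*(-5 + K) (M(K) = (2*K)*(-5 + K) = 2*K*(-5 + K))
r(Q) = (-9 + Q)/(2*Q) (r(Q) = (Q - 9)/(Q + Q) = (-9 + Q)/((2*Q)) = (-9 + Q)*(1/(2*Q)) = (-9 + Q)/(2*Q))
P(Y, z) = Y + z + (-9 + 2*Y*(-5 + Y))/(4*Y*(-5 + Y)) (P(Y, z) = (Y + z) + (-9 + 2*Y*(-5 + Y))/(2*((2*Y*(-5 + Y)))) = (Y + z) + (1/(2*Y*(-5 + Y)))*(-9 + 2*Y*(-5 + Y))/2 = (Y + z) + (-9 + 2*Y*(-5 + Y))/(4*Y*(-5 + Y)) = Y + z + (-9 + 2*Y*(-5 + Y))/(4*Y*(-5 + Y)))
P(-7, 23) + 359 = (-9/4 + (½)*(-7)*(-5 - 7) - 7*(-5 - 7)*(-7 + 23))/((-7)*(-5 - 7)) + 359 = -⅐*(-9/4 + (½)*(-7)*(-12) - 7*(-12)*16)/(-12) + 359 = -⅐*(-1/12)*(-9/4 + 42 + 1344) + 359 = -⅐*(-1/12)*5535/4 + 359 = 1845/112 + 359 = 42053/112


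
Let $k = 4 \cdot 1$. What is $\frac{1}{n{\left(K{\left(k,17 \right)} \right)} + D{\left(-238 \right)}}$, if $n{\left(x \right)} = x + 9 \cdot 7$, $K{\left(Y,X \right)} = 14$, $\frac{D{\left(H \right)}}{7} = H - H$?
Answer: $\frac{1}{77} \approx 0.012987$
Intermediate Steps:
$D{\left(H \right)} = 0$ ($D{\left(H \right)} = 7 \left(H - H\right) = 7 \cdot 0 = 0$)
$k = 4$
$n{\left(x \right)} = 63 + x$ ($n{\left(x \right)} = x + 63 = 63 + x$)
$\frac{1}{n{\left(K{\left(k,17 \right)} \right)} + D{\left(-238 \right)}} = \frac{1}{\left(63 + 14\right) + 0} = \frac{1}{77 + 0} = \frac{1}{77}$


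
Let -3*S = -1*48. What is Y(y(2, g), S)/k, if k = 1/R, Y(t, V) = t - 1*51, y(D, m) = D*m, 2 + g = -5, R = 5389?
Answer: -350285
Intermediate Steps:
S = 16 (S = -(-1)*48/3 = -⅓*(-48) = 16)
g = -7 (g = -2 - 5 = -7)
Y(t, V) = -51 + t (Y(t, V) = t - 51 = -51 + t)
k = 1/5389 ≈ 0.00018556
Y(y(2, g), S)/k = (-51 + 2*(-7))/(1/5389) = (-51 - 14)*5389 = -65*5389 = -350285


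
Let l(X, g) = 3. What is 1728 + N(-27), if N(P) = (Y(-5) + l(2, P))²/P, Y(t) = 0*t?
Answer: 5183/3 ≈ 1727.7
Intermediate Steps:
Y(t) = 0
N(P) = 9/P (N(P) = (0 + 3)²/P = 3²/P = 9/P)
1728 + N(-27) = 1728 + 9/(-27) = 1728 + 9*(-1/27) = 1728 - ⅓ = 5183/3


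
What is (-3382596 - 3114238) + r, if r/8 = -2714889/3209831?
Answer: -20853760894166/3209831 ≈ -6.4968e+6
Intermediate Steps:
r = -21719112/3209831 (r = 8*(-2714889/3209831) = -21719112/3209831 ≈ -6.7664)
(-3382596 - 3114238) + r = (-3382596 - 3114238) - 21719112/3209831 = -6496834 - 21719112/3209831 = -20853760894166/3209831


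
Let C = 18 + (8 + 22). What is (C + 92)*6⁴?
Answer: 181440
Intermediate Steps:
C = 48 (C = 18 + 30 = 48)
(C + 92)*6⁴ = (48 + 92)*6⁴ = 140*1296 = 181440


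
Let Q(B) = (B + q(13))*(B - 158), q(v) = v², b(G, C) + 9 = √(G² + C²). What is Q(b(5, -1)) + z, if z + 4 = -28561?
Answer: -55259 - 7*√26 ≈ -55295.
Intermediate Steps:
b(G, C) = -9 + √(C² + G²) (b(G, C) = -9 + √(G² + C²) = -9 + √(C² + G²))
z = -28565 (z = -4 - 28561 = -28565)
Q(B) = (-158 + B)*(169 + B) (Q(B) = (B + 13²)*(B - 158) = (B + 169)*(-158 + B) = (169 + B)*(-158 + B) = (-158 + B)*(169 + B))
Q(b(5, -1)) + z = (-26702 + (-9 + √((-1)² + 5²))² + 11*(-9 + √((-1)² + 5²))) - 28565 = (-26702 + (-9 + √(1 + 25))² + 11*(-9 + √(1 + 25))) - 28565 = (-26702 + (-9 + √26)² + 11*(-9 + √26)) - 28565 = (-26702 + (-9 + √26)² + (-99 + 11*√26)) - 28565 = (-26801 + (-9 + √26)² + 11*√26) - 28565 = -55366 + (-9 + √26)² + 11*√26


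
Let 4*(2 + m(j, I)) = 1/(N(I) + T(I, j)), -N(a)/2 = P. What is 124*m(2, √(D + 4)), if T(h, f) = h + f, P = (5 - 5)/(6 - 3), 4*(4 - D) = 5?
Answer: -2976/11 + 186*√3/11 ≈ -241.26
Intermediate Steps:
D = 11/4 (D = 4 - ¼*5 = 4 - 5/4 = 11/4 ≈ 2.7500)
P = 0 (P = 0/3 = 0*(⅓) = 0)
T(h, f) = f + h
N(a) = 0 (N(a) = -2*0 = 0)
m(j, I) = -2 + 1/(4*(I + j)) (m(j, I) = -2 + 1/(4*(0 + (j + I))) = -2 + 1/(4*(0 + (I + j))) = -2 + 1/(4*(I + j)))
124*m(2, √(D + 4)) = 124*((¼ - 2*√(11/4 + 4) - 2*2)/(√(11/4 + 4) + 2)) = 124*((¼ - 3*√3 - 4)/(√(27/4) + 2)) = 124*((¼ - 3*√3 - 4)/(3*√3/2 + 2)) = 124*((¼ - 3*√3 - 4)/(2 + 3*√3/2)) = 124*((-15/4 - 3*√3)/(2 + 3*√3/2)) = 124*(-15/4 - 3*√3)/(2 + 3*√3/2)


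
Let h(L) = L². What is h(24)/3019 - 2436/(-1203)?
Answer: 2682404/1210619 ≈ 2.2157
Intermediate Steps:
h(24)/3019 - 2436/(-1203) = 24²/3019 - 2436/(-1203) = 576*(1/3019) - 2436*(-1/1203) = 576/3019 + 812/401 = 2682404/1210619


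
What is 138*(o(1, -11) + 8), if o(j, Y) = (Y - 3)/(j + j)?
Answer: 138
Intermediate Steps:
o(j, Y) = (-3 + Y)/(2*j) (o(j, Y) = (-3 + Y)/((2*j)) = (-3 + Y)*(1/(2*j)) = (-3 + Y)/(2*j))
138*(o(1, -11) + 8) = 138*((½)*(-3 - 11)/1 + 8) = 138*((½)*1*(-14) + 8) = 138*(-7 + 8) = 138*1 = 138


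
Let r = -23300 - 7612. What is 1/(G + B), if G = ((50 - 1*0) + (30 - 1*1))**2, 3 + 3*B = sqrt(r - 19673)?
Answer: 11232/70097797 - 3*I*sqrt(50585)/350488985 ≈ 0.00016023 - 1.9251e-6*I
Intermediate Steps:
r = -30912
B = -1 + I*sqrt(50585)/3 (B = -1 + sqrt(-30912 - 19673)/3 = -1 + sqrt(-50585)/3 = -1 + (I*sqrt(50585))/3 = -1 + I*sqrt(50585)/3 ≈ -1.0 + 74.97*I)
G = 6241 (G = ((50 + 0) + (30 - 1))**2 = (50 + 29)**2 = 79**2 = 6241)
1/(G + B) = 1/(6241 + (-1 + I*sqrt(50585)/3)) = 1/(6240 + I*sqrt(50585)/3)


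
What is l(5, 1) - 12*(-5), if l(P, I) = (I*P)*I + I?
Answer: 66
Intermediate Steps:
l(P, I) = I + P*I² (l(P, I) = P*I² + I = I + P*I²)
l(5, 1) - 12*(-5) = 1*(1 + 1*5) - 12*(-5) = 1*(1 + 5) + 60 = 1*6 + 60 = 6 + 60 = 66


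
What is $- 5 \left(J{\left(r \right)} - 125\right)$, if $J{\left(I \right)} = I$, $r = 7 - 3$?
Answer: $605$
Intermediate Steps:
$r = 4$
$- 5 \left(J{\left(r \right)} - 125\right) = - 5 \left(4 - 125\right) = \left(-5\right) \left(-121\right) = 605$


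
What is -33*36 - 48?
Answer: -1236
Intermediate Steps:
-33*36 - 48 = -1188 - 48 = -1236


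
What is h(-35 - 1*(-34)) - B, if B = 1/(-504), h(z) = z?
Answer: -503/504 ≈ -0.99802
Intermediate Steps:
B = -1/504 ≈ -0.0019841
h(-35 - 1*(-34)) - B = (-35 - 1*(-34)) - 1*(-1/504) = (-35 + 34) + 1/504 = -1 + 1/504 = -503/504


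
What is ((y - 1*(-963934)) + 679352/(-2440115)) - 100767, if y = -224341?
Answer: 1558808225638/2440115 ≈ 6.3883e+5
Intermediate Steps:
((y - 1*(-963934)) + 679352/(-2440115)) - 100767 = ((-224341 - 1*(-963934)) + 679352/(-2440115)) - 100767 = ((-224341 + 963934) + 679352*(-1/2440115)) - 100767 = (739593 - 679352/2440115) - 100767 = 1804691293843/2440115 - 100767 = 1558808225638/2440115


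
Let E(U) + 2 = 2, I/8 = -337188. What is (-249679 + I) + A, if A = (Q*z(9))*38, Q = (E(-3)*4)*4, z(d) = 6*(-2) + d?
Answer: -2947183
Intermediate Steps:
I = -2697504 (I = 8*(-337188) = -2697504)
E(U) = 0 (E(U) = -2 + 2 = 0)
z(d) = -12 + d
Q = 0 (Q = (0*4)*4 = 0*4 = 0)
A = 0 (A = (0*(-12 + 9))*38 = (0*(-3))*38 = 0*38 = 0)
(-249679 + I) + A = (-249679 - 2697504) + 0 = -2947183 + 0 = -2947183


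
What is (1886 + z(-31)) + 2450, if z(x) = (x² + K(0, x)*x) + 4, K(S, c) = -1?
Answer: 5332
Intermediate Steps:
z(x) = 4 + x² - x (z(x) = (x² - x) + 4 = 4 + x² - x)
(1886 + z(-31)) + 2450 = (1886 + (4 + (-31)² - 1*(-31))) + 2450 = (1886 + (4 + 961 + 31)) + 2450 = (1886 + 996) + 2450 = 2882 + 2450 = 5332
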